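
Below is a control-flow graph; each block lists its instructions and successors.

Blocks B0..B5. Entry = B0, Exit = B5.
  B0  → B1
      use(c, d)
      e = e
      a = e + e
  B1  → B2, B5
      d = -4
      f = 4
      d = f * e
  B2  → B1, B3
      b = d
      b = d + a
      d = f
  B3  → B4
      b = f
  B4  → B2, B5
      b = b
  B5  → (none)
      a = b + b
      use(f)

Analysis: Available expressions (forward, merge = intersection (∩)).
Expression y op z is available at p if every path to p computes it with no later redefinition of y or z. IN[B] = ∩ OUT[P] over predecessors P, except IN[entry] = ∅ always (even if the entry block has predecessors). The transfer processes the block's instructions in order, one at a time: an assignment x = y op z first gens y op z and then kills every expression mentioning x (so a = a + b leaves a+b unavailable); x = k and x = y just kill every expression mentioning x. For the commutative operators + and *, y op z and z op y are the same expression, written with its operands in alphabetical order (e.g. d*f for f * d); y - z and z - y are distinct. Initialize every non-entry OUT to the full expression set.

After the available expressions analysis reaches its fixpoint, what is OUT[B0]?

Per-block solution:
  B0:  IN={}  OUT={e+e}
  B1:  IN={e+e}  OUT={e*f, e+e}
  B2:  IN={e*f, e+e}  OUT={e*f, e+e}
  B3:  IN={e*f, e+e}  OUT={e*f, e+e}
  B4:  IN={e*f, e+e}  OUT={e*f, e+e}
  B5:  IN={e*f, e+e}  OUT={b+b, e*f, e+e}

B0 is the boundary node: IN[B0] = {}
Applying B0's transfer function to that IN value gives OUT[B0] (row B0 above).

Answer: {e+e}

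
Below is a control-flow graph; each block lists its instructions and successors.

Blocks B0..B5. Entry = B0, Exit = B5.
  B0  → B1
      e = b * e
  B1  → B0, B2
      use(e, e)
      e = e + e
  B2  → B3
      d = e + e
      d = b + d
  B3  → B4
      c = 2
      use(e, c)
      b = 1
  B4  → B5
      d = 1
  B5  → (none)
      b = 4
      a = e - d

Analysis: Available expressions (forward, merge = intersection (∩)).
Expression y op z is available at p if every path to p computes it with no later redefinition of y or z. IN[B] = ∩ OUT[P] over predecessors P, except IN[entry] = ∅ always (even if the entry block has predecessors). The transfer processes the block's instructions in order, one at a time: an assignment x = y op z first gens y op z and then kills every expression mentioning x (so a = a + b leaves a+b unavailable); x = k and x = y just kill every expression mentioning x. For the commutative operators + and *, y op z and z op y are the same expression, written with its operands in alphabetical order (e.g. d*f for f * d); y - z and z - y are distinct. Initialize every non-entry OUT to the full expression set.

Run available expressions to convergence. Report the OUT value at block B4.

Answer: {e+e}

Trace:
Fixpoint table:
  B0:   IN={}   OUT={}
  B1:   IN={}   OUT={}
  B2:   IN={}   OUT={e+e}
  B3:   IN={e+e}   OUT={e+e}
  B4:   IN={e+e}   OUT={e+e}
  B5:   IN={e+e}   OUT={e+e, e-d}

Merge at B4: IN[B4] = OUT[B3] = {e+e}
Applying B4's transfer function to that IN value gives OUT[B4] (row B4 above).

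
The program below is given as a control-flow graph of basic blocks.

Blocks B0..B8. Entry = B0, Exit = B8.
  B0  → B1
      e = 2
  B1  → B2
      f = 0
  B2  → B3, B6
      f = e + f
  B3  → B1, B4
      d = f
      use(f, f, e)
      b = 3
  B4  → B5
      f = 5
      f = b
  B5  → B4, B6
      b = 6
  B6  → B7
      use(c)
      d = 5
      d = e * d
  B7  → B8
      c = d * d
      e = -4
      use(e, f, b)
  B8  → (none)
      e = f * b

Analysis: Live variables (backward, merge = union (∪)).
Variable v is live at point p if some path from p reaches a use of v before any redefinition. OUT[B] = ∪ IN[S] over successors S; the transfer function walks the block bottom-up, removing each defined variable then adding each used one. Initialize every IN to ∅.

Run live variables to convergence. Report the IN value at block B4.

Fixpoint table:
  B0:   IN={b, c}   OUT={b, c, e}
  B1:   IN={b, c, e}   OUT={b, c, e, f}
  B2:   IN={b, c, e, f}   OUT={b, c, e, f}
  B3:   IN={c, e, f}   OUT={b, c, e}
  B4:   IN={b, c, e}   OUT={c, e, f}
  B5:   IN={c, e, f}   OUT={b, c, e, f}
  B6:   IN={b, c, e, f}   OUT={b, d, f}
  B7:   IN={b, d, f}   OUT={b, f}
  B8:   IN={b, f}   OUT={}

Merge at B4: OUT[B4] = IN[B5] = {c, e, f}
Applying B4's transfer function to that OUT value gives IN[B4] (row B4 above).

Answer: {b, c, e}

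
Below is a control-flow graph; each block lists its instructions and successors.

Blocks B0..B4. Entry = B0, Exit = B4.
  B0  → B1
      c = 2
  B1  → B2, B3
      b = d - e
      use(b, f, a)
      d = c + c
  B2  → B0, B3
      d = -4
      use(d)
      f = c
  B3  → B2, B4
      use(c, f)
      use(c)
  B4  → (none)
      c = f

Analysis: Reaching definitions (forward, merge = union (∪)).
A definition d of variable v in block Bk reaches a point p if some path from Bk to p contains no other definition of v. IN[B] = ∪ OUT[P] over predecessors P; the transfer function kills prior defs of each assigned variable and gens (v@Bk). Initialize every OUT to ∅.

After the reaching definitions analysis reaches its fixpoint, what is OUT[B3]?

Fixpoint table:
  B0:   IN={b@B1, c@B0, d@B2, f@B2}   OUT={b@B1, c@B0, d@B2, f@B2}
  B1:   IN={b@B1, c@B0, d@B2, f@B2}   OUT={b@B1, c@B0, d@B1, f@B2}
  B2:   IN={b@B1, c@B0, d@B1, d@B2, f@B2}   OUT={b@B1, c@B0, d@B2, f@B2}
  B3:   IN={b@B1, c@B0, d@B1, d@B2, f@B2}   OUT={b@B1, c@B0, d@B1, d@B2, f@B2}
  B4:   IN={b@B1, c@B0, d@B1, d@B2, f@B2}   OUT={b@B1, c@B4, d@B1, d@B2, f@B2}

Merge at B3: IN[B3] = OUT[B1] ⊔ OUT[B2] = {b@B1, c@B0, d@B1, d@B2, f@B2}
Applying B3's transfer function to that IN value gives OUT[B3] (row B3 above).

Answer: {b@B1, c@B0, d@B1, d@B2, f@B2}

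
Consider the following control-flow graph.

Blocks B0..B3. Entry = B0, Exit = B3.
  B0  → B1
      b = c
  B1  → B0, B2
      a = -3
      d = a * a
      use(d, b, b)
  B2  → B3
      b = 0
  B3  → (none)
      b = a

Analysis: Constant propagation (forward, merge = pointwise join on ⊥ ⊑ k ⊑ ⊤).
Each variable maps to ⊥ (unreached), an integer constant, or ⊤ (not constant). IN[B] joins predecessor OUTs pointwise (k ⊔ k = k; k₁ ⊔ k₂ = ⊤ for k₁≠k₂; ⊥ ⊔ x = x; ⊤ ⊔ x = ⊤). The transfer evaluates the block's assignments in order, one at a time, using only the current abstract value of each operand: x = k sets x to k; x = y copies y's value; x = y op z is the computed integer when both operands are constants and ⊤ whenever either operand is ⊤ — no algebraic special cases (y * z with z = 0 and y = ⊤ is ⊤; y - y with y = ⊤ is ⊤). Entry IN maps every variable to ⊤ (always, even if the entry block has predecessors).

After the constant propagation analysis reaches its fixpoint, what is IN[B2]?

Answer: {a: -3, b: ⊤, c: ⊤, d: 9, e: ⊤, f: ⊤}

Derivation:
Per-block solution:
  B0:   IN=(all ⊤)   OUT=(all ⊤)
  B1:   IN=(all ⊤)   OUT={a:-3, d:9; rest ⊤}
  B2:   IN={a:-3, d:9; rest ⊤}   OUT={a:-3, b:0, d:9; rest ⊤}
  B3:   IN={a:-3, b:0, d:9; rest ⊤}   OUT={a:-3, b:-3, d:9; rest ⊤}

Merge at B2: IN[B2] = OUT[B1] = {a: -3, b: ⊤, c: ⊤, d: 9, e: ⊤, f: ⊤}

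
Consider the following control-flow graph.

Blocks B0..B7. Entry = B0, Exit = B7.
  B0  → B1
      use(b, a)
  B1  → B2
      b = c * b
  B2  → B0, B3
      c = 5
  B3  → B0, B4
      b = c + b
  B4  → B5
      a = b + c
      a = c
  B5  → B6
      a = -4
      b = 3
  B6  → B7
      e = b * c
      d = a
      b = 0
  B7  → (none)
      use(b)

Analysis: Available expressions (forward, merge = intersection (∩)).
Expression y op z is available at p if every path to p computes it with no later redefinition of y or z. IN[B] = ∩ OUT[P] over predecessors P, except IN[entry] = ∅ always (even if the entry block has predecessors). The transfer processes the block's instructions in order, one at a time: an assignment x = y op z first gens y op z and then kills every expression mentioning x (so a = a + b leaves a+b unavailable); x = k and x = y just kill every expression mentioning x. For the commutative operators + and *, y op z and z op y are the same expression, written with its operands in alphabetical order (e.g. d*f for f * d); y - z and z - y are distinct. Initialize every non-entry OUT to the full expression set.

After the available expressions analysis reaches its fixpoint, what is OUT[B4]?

Fixpoint table:
  B0:   IN={}   OUT={}
  B1:   IN={}   OUT={}
  B2:   IN={}   OUT={}
  B3:   IN={}   OUT={}
  B4:   IN={}   OUT={b+c}
  B5:   IN={b+c}   OUT={}
  B6:   IN={}   OUT={}
  B7:   IN={}   OUT={}

Merge at B4: IN[B4] = OUT[B3] = {}
Applying B4's transfer function to that IN value gives OUT[B4] (row B4 above).

Answer: {b+c}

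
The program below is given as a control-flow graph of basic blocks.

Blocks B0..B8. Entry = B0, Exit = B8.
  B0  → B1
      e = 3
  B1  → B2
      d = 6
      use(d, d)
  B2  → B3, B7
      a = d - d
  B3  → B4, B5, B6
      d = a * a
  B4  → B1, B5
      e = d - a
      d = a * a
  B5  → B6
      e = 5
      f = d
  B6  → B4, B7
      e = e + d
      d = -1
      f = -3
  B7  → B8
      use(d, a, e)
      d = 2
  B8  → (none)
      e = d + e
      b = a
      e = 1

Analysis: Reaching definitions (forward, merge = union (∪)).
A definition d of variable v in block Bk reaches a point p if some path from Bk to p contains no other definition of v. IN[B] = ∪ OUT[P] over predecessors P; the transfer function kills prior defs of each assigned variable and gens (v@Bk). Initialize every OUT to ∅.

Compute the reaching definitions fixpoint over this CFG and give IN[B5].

Per-block solution:
  B0:  IN={}  OUT={e@B0}
  B1:  IN={a@B2, d@B4, e@B0, e@B4, f@B6}  OUT={a@B2, d@B1, e@B0, e@B4, f@B6}
  B2:  IN={a@B2, d@B1, e@B0, e@B4, f@B6}  OUT={a@B2, d@B1, e@B0, e@B4, f@B6}
  B3:  IN={a@B2, d@B1, e@B0, e@B4, f@B6}  OUT={a@B2, d@B3, e@B0, e@B4, f@B6}
  B4:  IN={a@B2, d@B3, d@B6, e@B0, e@B4, e@B6, f@B6}  OUT={a@B2, d@B4, e@B4, f@B6}
  B5:  IN={a@B2, d@B3, d@B4, e@B0, e@B4, f@B6}  OUT={a@B2, d@B3, d@B4, e@B5, f@B5}
  B6:  IN={a@B2, d@B3, d@B4, e@B0, e@B4, e@B5, f@B5, f@B6}  OUT={a@B2, d@B6, e@B6, f@B6}
  B7:  IN={a@B2, d@B1, d@B6, e@B0, e@B4, e@B6, f@B6}  OUT={a@B2, d@B7, e@B0, e@B4, e@B6, f@B6}
  B8:  IN={a@B2, d@B7, e@B0, e@B4, e@B6, f@B6}  OUT={a@B2, b@B8, d@B7, e@B8, f@B6}

Merge at B5: IN[B5] = OUT[B3] ⊔ OUT[B4] = {a@B2, d@B3, d@B4, e@B0, e@B4, f@B6}

Answer: {a@B2, d@B3, d@B4, e@B0, e@B4, f@B6}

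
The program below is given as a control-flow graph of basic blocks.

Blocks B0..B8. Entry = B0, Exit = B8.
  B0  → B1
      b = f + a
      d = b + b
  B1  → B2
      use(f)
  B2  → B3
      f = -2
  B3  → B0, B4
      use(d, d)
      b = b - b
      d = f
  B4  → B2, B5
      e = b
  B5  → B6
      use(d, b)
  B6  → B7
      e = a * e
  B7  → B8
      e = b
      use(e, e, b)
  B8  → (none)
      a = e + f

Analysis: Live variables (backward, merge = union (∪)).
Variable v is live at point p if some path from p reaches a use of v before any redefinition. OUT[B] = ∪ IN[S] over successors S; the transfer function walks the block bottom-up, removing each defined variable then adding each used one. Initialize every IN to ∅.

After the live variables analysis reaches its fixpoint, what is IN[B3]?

Fixpoint table:
  B0: | IN={a, f} | OUT={a, b, d, f}
  B1: | IN={a, b, d, f} | OUT={a, b, d}
  B2: | IN={a, b, d} | OUT={a, b, d, f}
  B3: | IN={a, b, d, f} | OUT={a, b, d, f}
  B4: | IN={a, b, d, f} | OUT={a, b, d, e, f}
  B5: | IN={a, b, d, e, f} | OUT={a, b, e, f}
  B6: | IN={a, b, e, f} | OUT={b, f}
  B7: | IN={b, f} | OUT={e, f}
  B8: | IN={e, f} | OUT={}

Merge at B3: OUT[B3] = IN[B0] ⊔ IN[B4] = {a, b, d, f}
Applying B3's transfer function to that OUT value gives IN[B3] (row B3 above).

Answer: {a, b, d, f}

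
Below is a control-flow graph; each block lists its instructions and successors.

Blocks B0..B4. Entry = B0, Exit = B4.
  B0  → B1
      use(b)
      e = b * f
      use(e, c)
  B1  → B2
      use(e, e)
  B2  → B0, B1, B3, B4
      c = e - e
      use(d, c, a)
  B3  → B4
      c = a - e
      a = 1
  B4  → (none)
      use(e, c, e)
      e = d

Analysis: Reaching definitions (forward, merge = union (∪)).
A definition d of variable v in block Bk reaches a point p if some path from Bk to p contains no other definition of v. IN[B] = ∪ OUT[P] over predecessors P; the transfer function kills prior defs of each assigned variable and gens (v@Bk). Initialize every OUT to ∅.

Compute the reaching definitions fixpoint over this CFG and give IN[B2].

Answer: {c@B2, e@B0}

Derivation:
Per-block solution:
  B0:   IN={c@B2, e@B0}   OUT={c@B2, e@B0}
  B1:   IN={c@B2, e@B0}   OUT={c@B2, e@B0}
  B2:   IN={c@B2, e@B0}   OUT={c@B2, e@B0}
  B3:   IN={c@B2, e@B0}   OUT={a@B3, c@B3, e@B0}
  B4:   IN={a@B3, c@B2, c@B3, e@B0}   OUT={a@B3, c@B2, c@B3, e@B4}

Merge at B2: IN[B2] = OUT[B1] = {c@B2, e@B0}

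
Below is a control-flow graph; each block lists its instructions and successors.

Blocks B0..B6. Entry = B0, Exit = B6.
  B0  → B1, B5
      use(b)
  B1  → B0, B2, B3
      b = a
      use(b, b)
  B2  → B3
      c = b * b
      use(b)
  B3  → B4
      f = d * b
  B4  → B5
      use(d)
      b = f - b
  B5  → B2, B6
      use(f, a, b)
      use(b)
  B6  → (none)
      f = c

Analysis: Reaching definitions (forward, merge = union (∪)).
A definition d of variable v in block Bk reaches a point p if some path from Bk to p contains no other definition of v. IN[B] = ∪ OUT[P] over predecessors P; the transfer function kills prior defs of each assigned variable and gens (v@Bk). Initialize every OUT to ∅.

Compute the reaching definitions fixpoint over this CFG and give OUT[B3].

Fixpoint table:
  B0: | IN={b@B1} | OUT={b@B1}
  B1: | IN={b@B1} | OUT={b@B1}
  B2: | IN={b@B1, b@B4, c@B2, f@B3} | OUT={b@B1, b@B4, c@B2, f@B3}
  B3: | IN={b@B1, b@B4, c@B2, f@B3} | OUT={b@B1, b@B4, c@B2, f@B3}
  B4: | IN={b@B1, b@B4, c@B2, f@B3} | OUT={b@B4, c@B2, f@B3}
  B5: | IN={b@B1, b@B4, c@B2, f@B3} | OUT={b@B1, b@B4, c@B2, f@B3}
  B6: | IN={b@B1, b@B4, c@B2, f@B3} | OUT={b@B1, b@B4, c@B2, f@B6}

Merge at B3: IN[B3] = OUT[B1] ⊔ OUT[B2] = {b@B1, b@B4, c@B2, f@B3}
Applying B3's transfer function to that IN value gives OUT[B3] (row B3 above).

Answer: {b@B1, b@B4, c@B2, f@B3}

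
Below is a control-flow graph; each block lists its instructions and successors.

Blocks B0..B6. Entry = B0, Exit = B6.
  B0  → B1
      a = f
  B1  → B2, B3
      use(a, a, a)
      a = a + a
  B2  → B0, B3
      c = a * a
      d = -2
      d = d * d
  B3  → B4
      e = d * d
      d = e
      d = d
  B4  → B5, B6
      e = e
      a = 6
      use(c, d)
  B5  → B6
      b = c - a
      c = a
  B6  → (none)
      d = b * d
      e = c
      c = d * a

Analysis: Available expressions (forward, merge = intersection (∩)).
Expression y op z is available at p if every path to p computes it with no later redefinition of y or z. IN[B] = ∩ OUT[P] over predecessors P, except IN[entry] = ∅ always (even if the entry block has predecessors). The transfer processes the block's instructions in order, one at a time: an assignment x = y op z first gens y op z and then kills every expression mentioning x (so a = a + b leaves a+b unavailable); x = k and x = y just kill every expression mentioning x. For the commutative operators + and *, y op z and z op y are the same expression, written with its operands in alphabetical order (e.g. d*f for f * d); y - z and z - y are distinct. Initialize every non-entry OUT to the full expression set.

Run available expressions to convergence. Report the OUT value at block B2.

Converged values:
  B0:  IN={}  OUT={}
  B1:  IN={}  OUT={}
  B2:  IN={}  OUT={a*a}
  B3:  IN={}  OUT={}
  B4:  IN={}  OUT={}
  B5:  IN={}  OUT={}
  B6:  IN={}  OUT={a*d}

Merge at B2: IN[B2] = OUT[B1] = {}
Applying B2's transfer function to that IN value gives OUT[B2] (row B2 above).

Answer: {a*a}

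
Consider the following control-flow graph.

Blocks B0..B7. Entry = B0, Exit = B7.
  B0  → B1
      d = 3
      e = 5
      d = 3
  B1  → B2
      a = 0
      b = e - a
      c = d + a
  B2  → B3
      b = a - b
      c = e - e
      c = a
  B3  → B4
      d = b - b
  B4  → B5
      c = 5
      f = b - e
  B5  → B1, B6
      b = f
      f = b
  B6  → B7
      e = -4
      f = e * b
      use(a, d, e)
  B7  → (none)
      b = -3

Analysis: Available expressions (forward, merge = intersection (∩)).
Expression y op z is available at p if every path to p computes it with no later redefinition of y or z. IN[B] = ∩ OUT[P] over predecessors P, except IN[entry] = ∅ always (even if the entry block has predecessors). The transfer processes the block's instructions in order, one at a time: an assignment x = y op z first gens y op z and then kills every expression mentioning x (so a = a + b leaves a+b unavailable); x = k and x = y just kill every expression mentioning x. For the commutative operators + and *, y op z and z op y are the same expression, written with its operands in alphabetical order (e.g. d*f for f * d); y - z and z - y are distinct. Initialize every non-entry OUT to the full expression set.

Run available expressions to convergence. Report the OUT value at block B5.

Answer: {e-a, e-e}

Working:
Converged values:
  B0: | IN={} | OUT={}
  B1: | IN={} | OUT={a+d, e-a}
  B2: | IN={a+d, e-a} | OUT={a+d, e-a, e-e}
  B3: | IN={a+d, e-a, e-e} | OUT={b-b, e-a, e-e}
  B4: | IN={b-b, e-a, e-e} | OUT={b-b, b-e, e-a, e-e}
  B5: | IN={b-b, b-e, e-a, e-e} | OUT={e-a, e-e}
  B6: | IN={e-a, e-e} | OUT={b*e}
  B7: | IN={b*e} | OUT={}

Merge at B5: IN[B5] = OUT[B4] = {b-b, b-e, e-a, e-e}
Applying B5's transfer function to that IN value gives OUT[B5] (row B5 above).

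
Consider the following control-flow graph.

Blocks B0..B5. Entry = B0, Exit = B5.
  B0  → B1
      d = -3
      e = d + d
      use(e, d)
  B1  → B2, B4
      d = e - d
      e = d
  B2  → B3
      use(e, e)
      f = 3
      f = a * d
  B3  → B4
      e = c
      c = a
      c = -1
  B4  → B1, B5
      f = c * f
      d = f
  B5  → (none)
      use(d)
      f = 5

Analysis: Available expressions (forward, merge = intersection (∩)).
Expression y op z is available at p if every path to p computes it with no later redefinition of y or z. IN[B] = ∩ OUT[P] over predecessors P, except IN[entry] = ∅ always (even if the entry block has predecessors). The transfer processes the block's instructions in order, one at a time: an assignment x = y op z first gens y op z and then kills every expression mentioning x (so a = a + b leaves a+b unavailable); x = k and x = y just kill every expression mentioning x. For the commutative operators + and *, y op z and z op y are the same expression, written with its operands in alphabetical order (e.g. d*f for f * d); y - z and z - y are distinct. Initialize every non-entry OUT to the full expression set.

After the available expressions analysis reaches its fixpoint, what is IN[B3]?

Answer: {a*d}

Derivation:
Converged values:
  B0:  IN={}  OUT={d+d}
  B1:  IN={}  OUT={}
  B2:  IN={}  OUT={a*d}
  B3:  IN={a*d}  OUT={a*d}
  B4:  IN={}  OUT={}
  B5:  IN={}  OUT={}

Merge at B3: IN[B3] = OUT[B2] = {a*d}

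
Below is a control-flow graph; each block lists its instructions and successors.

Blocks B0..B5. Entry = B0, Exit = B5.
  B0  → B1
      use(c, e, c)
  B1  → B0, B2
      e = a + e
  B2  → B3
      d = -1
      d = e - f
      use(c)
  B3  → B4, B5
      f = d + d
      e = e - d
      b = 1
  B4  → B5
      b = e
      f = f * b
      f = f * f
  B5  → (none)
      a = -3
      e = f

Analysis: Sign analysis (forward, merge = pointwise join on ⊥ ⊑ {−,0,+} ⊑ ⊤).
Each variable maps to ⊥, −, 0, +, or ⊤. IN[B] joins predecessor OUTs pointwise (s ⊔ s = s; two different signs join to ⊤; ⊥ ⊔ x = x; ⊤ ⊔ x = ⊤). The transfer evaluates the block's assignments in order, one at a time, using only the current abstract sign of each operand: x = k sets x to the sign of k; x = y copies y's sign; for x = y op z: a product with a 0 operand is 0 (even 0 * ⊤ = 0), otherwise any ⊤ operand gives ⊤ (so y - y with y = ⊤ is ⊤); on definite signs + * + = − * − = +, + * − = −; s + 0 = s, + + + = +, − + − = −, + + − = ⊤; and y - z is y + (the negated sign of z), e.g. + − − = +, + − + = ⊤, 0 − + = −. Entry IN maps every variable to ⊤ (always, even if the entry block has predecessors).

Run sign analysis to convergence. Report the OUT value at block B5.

Answer: {a: -, b: ⊤, c: ⊤, d: ⊤, e: ⊤, f: ⊤}

Working:
Per-block solution:
  B0:  IN=(all ⊤)  OUT=(all ⊤)
  B1:  IN=(all ⊤)  OUT=(all ⊤)
  B2:  IN=(all ⊤)  OUT=(all ⊤)
  B3:  IN=(all ⊤)  OUT={b:+; rest ⊤}
  B4:  IN={b:+; rest ⊤}  OUT=(all ⊤)
  B5:  IN=(all ⊤)  OUT={a:-; rest ⊤}

Merge at B5: IN[B5] = OUT[B3] ⊔ OUT[B4] = {a: ⊤, b: ⊤, c: ⊤, d: ⊤, e: ⊤, f: ⊤}
Applying B5's transfer function to that IN value gives OUT[B5] (row B5 above).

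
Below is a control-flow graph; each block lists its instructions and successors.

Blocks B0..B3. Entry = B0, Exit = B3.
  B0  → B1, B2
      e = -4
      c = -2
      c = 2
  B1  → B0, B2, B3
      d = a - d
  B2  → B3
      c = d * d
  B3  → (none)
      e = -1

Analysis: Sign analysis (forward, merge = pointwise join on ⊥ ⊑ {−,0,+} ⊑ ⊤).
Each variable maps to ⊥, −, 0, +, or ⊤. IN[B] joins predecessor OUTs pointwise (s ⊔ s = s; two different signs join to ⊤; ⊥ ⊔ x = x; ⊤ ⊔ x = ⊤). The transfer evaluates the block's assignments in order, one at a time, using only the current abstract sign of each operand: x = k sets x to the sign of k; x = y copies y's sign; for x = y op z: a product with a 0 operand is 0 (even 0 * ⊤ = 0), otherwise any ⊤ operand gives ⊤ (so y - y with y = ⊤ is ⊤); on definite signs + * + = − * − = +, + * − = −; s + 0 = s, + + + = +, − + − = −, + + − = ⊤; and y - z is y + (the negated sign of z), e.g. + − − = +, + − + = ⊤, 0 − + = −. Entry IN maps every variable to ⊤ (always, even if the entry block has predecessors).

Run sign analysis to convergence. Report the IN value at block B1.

Answer: {a: ⊤, b: ⊤, c: +, d: ⊤, e: -, f: ⊤}

Working:
Fixpoint table:
  B0:   IN=(all ⊤)   OUT={c:+, e:-; rest ⊤}
  B1:   IN={c:+, e:-; rest ⊤}   OUT={c:+, e:-; rest ⊤}
  B2:   IN={c:+, e:-; rest ⊤}   OUT={e:-; rest ⊤}
  B3:   IN={e:-; rest ⊤}   OUT={e:-; rest ⊤}

Merge at B1: IN[B1] = OUT[B0] = {a: ⊤, b: ⊤, c: +, d: ⊤, e: -, f: ⊤}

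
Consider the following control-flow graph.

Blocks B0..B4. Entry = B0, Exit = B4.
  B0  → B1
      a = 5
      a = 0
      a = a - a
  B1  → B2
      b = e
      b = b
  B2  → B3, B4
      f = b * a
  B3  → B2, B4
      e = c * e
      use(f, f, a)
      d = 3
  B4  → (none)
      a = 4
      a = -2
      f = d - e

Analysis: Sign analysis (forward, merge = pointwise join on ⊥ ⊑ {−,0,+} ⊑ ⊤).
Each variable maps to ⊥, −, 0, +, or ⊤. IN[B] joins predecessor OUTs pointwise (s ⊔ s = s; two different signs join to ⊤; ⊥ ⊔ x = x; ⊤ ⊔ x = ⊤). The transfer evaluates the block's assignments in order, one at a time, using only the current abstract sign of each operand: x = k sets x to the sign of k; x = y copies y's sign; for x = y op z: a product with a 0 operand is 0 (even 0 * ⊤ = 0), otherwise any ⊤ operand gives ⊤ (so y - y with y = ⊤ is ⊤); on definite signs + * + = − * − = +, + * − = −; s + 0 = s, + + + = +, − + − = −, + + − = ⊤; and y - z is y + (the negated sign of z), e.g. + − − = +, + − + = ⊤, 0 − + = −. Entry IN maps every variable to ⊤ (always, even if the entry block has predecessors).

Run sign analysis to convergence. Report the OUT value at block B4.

Converged values:
  B0:   IN=(all ⊤)   OUT={a:0; rest ⊤}
  B1:   IN={a:0; rest ⊤}   OUT={a:0; rest ⊤}
  B2:   IN={a:0; rest ⊤}   OUT={a:0, f:0; rest ⊤}
  B3:   IN={a:0, f:0; rest ⊤}   OUT={a:0, d:+, f:0; rest ⊤}
  B4:   IN={a:0, f:0; rest ⊤}   OUT={a:-; rest ⊤}

Merge at B4: IN[B4] = OUT[B2] ⊔ OUT[B3] = {a: 0, b: ⊤, c: ⊤, d: ⊤, e: ⊤, f: 0}
Applying B4's transfer function to that IN value gives OUT[B4] (row B4 above).

Answer: {a: -, b: ⊤, c: ⊤, d: ⊤, e: ⊤, f: ⊤}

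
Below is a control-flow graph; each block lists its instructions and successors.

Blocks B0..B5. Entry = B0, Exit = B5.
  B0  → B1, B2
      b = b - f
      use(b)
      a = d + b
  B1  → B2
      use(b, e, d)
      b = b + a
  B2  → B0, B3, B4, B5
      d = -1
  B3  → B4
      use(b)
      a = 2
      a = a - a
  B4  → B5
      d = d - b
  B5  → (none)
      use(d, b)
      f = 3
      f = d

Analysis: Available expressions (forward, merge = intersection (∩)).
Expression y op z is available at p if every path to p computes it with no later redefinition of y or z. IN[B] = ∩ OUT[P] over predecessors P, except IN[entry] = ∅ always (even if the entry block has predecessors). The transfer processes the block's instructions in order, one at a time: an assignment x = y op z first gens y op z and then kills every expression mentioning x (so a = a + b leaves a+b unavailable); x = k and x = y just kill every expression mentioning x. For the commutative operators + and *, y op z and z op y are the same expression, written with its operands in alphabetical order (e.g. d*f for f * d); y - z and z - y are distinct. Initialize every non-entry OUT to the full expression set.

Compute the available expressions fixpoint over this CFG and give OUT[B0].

Fixpoint table:
  B0: | IN={} | OUT={b+d}
  B1: | IN={b+d} | OUT={}
  B2: | IN={} | OUT={}
  B3: | IN={} | OUT={}
  B4: | IN={} | OUT={}
  B5: | IN={} | OUT={}

Merge at B0 (entry node, so the boundary value {} is joined with the incoming edge(s)): IN[B0] = {} ∩ OUT[B2] = {}
Applying B0's transfer function to that IN value gives OUT[B0] (row B0 above).

Answer: {b+d}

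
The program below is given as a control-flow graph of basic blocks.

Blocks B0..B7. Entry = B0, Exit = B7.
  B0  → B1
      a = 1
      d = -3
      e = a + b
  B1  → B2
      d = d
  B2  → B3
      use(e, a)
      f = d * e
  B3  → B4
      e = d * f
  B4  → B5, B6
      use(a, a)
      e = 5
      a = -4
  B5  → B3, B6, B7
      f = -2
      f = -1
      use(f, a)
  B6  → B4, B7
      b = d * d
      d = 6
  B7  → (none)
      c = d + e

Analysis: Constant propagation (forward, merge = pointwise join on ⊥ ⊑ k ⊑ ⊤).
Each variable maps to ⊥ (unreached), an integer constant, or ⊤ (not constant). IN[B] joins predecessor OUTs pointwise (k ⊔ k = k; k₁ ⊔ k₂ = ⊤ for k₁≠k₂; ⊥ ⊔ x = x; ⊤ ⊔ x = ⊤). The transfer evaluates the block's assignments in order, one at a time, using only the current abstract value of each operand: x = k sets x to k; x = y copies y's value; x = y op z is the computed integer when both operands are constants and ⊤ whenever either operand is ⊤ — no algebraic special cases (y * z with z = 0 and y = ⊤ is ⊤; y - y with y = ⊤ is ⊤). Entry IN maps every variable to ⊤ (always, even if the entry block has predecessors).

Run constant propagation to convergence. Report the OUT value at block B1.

Per-block solution:
  B0:  IN=(all ⊤)  OUT={a:1, d:-3; rest ⊤}
  B1:  IN={a:1, d:-3; rest ⊤}  OUT={a:1, d:-3; rest ⊤}
  B2:  IN={a:1, d:-3; rest ⊤}  OUT={a:1, d:-3; rest ⊤}
  B3:  IN=(all ⊤)  OUT=(all ⊤)
  B4:  IN=(all ⊤)  OUT={a:-4, e:5; rest ⊤}
  B5:  IN={a:-4, e:5; rest ⊤}  OUT={a:-4, e:5, f:-1; rest ⊤}
  B6:  IN={a:-4, e:5; rest ⊤}  OUT={a:-4, d:6, e:5; rest ⊤}
  B7:  IN={a:-4, e:5; rest ⊤}  OUT={a:-4, e:5; rest ⊤}

Merge at B1: IN[B1] = OUT[B0] = {a: 1, b: ⊤, c: ⊤, d: -3, e: ⊤, f: ⊤}
Applying B1's transfer function to that IN value gives OUT[B1] (row B1 above).

Answer: {a: 1, b: ⊤, c: ⊤, d: -3, e: ⊤, f: ⊤}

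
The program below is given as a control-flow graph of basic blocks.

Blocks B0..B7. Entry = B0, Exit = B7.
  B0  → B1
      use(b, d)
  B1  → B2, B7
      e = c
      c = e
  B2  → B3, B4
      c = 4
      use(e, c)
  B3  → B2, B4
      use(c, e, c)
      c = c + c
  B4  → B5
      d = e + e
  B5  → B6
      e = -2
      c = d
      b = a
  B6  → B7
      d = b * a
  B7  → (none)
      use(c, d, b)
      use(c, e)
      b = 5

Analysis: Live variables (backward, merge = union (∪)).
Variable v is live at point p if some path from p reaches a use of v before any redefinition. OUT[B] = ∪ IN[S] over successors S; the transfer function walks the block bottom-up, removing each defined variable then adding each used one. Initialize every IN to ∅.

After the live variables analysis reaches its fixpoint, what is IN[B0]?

Answer: {a, b, c, d}

Working:
Converged values:
  B0:  IN={a, b, c, d}  OUT={a, b, c, d}
  B1:  IN={a, b, c, d}  OUT={a, b, c, d, e}
  B2:  IN={a, e}  OUT={a, c, e}
  B3:  IN={a, c, e}  OUT={a, e}
  B4:  IN={a, e}  OUT={a, d}
  B5:  IN={a, d}  OUT={a, b, c, e}
  B6:  IN={a, b, c, e}  OUT={b, c, d, e}
  B7:  IN={b, c, d, e}  OUT={}

Merge at B0: OUT[B0] = IN[B1] = {a, b, c, d}
Applying B0's transfer function to that OUT value gives IN[B0] (row B0 above).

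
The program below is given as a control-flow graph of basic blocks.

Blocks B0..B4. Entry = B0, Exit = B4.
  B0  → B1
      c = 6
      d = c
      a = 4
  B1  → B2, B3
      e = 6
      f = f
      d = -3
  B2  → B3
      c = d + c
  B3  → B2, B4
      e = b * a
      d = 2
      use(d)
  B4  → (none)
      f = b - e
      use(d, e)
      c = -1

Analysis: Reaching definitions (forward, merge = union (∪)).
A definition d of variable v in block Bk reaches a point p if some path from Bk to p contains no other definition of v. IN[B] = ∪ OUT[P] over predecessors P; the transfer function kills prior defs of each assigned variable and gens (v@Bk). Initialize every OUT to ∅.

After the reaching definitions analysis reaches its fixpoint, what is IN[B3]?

Answer: {a@B0, c@B0, c@B2, d@B1, d@B3, e@B1, e@B3, f@B1}

Derivation:
Converged values:
  B0:   IN={}   OUT={a@B0, c@B0, d@B0}
  B1:   IN={a@B0, c@B0, d@B0}   OUT={a@B0, c@B0, d@B1, e@B1, f@B1}
  B2:   IN={a@B0, c@B0, c@B2, d@B1, d@B3, e@B1, e@B3, f@B1}   OUT={a@B0, c@B2, d@B1, d@B3, e@B1, e@B3, f@B1}
  B3:   IN={a@B0, c@B0, c@B2, d@B1, d@B3, e@B1, e@B3, f@B1}   OUT={a@B0, c@B0, c@B2, d@B3, e@B3, f@B1}
  B4:   IN={a@B0, c@B0, c@B2, d@B3, e@B3, f@B1}   OUT={a@B0, c@B4, d@B3, e@B3, f@B4}

Merge at B3: IN[B3] = OUT[B1] ⊔ OUT[B2] = {a@B0, c@B0, c@B2, d@B1, d@B3, e@B1, e@B3, f@B1}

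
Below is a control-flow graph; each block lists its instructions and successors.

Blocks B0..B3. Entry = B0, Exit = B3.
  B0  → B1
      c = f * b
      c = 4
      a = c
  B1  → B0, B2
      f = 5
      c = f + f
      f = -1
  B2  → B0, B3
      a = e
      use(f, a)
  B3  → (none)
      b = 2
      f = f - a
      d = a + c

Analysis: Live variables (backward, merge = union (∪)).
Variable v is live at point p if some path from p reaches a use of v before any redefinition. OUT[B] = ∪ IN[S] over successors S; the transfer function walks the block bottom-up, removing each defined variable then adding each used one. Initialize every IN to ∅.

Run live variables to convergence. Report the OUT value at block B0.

Per-block solution:
  B0: | IN={b, e, f} | OUT={b, e}
  B1: | IN={b, e} | OUT={b, c, e, f}
  B2: | IN={b, c, e, f} | OUT={a, b, c, e, f}
  B3: | IN={a, c, f} | OUT={}

Merge at B0: OUT[B0] = IN[B1] = {b, e}

Answer: {b, e}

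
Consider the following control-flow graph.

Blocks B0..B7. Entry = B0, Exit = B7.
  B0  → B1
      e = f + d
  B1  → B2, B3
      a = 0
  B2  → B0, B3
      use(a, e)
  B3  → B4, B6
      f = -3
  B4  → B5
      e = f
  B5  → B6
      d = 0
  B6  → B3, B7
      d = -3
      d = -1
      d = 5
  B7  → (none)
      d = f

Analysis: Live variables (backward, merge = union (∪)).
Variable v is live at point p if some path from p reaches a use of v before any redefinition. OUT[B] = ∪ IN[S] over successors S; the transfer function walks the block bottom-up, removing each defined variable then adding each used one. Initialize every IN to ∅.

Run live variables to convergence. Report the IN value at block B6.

Fixpoint table:
  B0:  IN={d, f}  OUT={d, e, f}
  B1:  IN={d, e, f}  OUT={a, d, e, f}
  B2:  IN={a, d, e, f}  OUT={d, f}
  B3:  IN={}  OUT={f}
  B4:  IN={f}  OUT={f}
  B5:  IN={f}  OUT={f}
  B6:  IN={f}  OUT={f}
  B7:  IN={f}  OUT={}

Merge at B6: OUT[B6] = IN[B3] ⊔ IN[B7] = {f}
Applying B6's transfer function to that OUT value gives IN[B6] (row B6 above).

Answer: {f}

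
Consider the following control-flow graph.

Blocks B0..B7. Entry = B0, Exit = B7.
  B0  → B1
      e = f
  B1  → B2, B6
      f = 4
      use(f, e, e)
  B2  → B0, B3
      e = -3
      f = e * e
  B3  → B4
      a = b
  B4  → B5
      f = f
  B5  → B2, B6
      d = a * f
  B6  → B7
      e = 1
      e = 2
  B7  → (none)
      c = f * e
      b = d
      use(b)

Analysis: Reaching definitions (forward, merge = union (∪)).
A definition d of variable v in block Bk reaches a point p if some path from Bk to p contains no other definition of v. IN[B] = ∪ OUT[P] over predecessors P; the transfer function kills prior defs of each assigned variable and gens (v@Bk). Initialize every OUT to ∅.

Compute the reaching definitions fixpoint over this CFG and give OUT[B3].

Converged values:
  B0:   IN={a@B3, d@B5, e@B2, f@B2}   OUT={a@B3, d@B5, e@B0, f@B2}
  B1:   IN={a@B3, d@B5, e@B0, f@B2}   OUT={a@B3, d@B5, e@B0, f@B1}
  B2:   IN={a@B3, d@B5, e@B0, e@B2, f@B1, f@B4}   OUT={a@B3, d@B5, e@B2, f@B2}
  B3:   IN={a@B3, d@B5, e@B2, f@B2}   OUT={a@B3, d@B5, e@B2, f@B2}
  B4:   IN={a@B3, d@B5, e@B2, f@B2}   OUT={a@B3, d@B5, e@B2, f@B4}
  B5:   IN={a@B3, d@B5, e@B2, f@B4}   OUT={a@B3, d@B5, e@B2, f@B4}
  B6:   IN={a@B3, d@B5, e@B0, e@B2, f@B1, f@B4}   OUT={a@B3, d@B5, e@B6, f@B1, f@B4}
  B7:   IN={a@B3, d@B5, e@B6, f@B1, f@B4}   OUT={a@B3, b@B7, c@B7, d@B5, e@B6, f@B1, f@B4}

Merge at B3: IN[B3] = OUT[B2] = {a@B3, d@B5, e@B2, f@B2}
Applying B3's transfer function to that IN value gives OUT[B3] (row B3 above).

Answer: {a@B3, d@B5, e@B2, f@B2}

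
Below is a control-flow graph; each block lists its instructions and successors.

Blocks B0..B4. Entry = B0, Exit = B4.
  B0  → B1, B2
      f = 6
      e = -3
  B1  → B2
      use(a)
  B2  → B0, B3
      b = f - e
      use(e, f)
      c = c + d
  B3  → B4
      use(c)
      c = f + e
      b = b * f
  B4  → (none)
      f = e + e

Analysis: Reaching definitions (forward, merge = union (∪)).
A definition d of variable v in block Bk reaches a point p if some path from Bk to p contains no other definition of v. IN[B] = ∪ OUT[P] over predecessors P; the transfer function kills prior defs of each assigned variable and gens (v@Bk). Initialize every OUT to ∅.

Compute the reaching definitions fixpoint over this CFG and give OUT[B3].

Converged values:
  B0: | IN={b@B2, c@B2, e@B0, f@B0} | OUT={b@B2, c@B2, e@B0, f@B0}
  B1: | IN={b@B2, c@B2, e@B0, f@B0} | OUT={b@B2, c@B2, e@B0, f@B0}
  B2: | IN={b@B2, c@B2, e@B0, f@B0} | OUT={b@B2, c@B2, e@B0, f@B0}
  B3: | IN={b@B2, c@B2, e@B0, f@B0} | OUT={b@B3, c@B3, e@B0, f@B0}
  B4: | IN={b@B3, c@B3, e@B0, f@B0} | OUT={b@B3, c@B3, e@B0, f@B4}

Merge at B3: IN[B3] = OUT[B2] = {b@B2, c@B2, e@B0, f@B0}
Applying B3's transfer function to that IN value gives OUT[B3] (row B3 above).

Answer: {b@B3, c@B3, e@B0, f@B0}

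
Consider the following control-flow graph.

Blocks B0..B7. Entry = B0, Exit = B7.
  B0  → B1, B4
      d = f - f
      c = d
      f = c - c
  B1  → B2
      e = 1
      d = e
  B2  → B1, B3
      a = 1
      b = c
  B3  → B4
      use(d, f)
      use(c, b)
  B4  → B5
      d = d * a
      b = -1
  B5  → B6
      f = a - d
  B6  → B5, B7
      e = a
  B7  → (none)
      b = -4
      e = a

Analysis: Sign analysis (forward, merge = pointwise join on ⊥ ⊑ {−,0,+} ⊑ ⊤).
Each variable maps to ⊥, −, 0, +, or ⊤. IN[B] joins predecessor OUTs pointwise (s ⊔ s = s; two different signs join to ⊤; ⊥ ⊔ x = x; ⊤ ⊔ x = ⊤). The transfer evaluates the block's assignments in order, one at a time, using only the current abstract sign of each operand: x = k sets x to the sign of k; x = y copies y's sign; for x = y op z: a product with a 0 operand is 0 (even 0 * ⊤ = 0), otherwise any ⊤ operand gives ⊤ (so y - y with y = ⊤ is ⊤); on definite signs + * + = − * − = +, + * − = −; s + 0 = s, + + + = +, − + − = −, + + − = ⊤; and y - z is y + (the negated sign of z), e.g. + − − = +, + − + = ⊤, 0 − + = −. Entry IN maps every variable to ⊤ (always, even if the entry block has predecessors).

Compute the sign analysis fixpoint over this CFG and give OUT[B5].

Answer: {a: ⊤, b: -, c: ⊤, d: ⊤, e: ⊤, f: ⊤}

Trace:
Per-block solution:
  B0: | IN=(all ⊤) | OUT=(all ⊤)
  B1: | IN=(all ⊤) | OUT={d:+, e:+; rest ⊤}
  B2: | IN={d:+, e:+; rest ⊤} | OUT={a:+, d:+, e:+; rest ⊤}
  B3: | IN={a:+, d:+, e:+; rest ⊤} | OUT={a:+, d:+, e:+; rest ⊤}
  B4: | IN=(all ⊤) | OUT={b:-; rest ⊤}
  B5: | IN={b:-; rest ⊤} | OUT={b:-; rest ⊤}
  B6: | IN={b:-; rest ⊤} | OUT={b:-; rest ⊤}
  B7: | IN={b:-; rest ⊤} | OUT={b:-; rest ⊤}

Merge at B5: IN[B5] = OUT[B4] ⊔ OUT[B6] = {a: ⊤, b: -, c: ⊤, d: ⊤, e: ⊤, f: ⊤}
Applying B5's transfer function to that IN value gives OUT[B5] (row B5 above).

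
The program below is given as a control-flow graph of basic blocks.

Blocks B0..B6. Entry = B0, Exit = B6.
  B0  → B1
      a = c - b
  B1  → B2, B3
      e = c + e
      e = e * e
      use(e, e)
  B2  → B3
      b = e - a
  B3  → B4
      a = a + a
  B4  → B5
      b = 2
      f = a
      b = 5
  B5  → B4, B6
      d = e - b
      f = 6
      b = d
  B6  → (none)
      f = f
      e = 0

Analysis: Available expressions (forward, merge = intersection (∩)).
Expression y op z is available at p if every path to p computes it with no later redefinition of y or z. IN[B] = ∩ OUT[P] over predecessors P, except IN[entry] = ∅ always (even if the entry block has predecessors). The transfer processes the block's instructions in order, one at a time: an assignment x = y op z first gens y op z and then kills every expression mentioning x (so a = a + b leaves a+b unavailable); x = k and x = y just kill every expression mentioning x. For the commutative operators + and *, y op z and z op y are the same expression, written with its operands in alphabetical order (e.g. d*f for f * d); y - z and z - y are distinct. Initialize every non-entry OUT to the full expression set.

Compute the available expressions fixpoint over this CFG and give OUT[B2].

Answer: {e-a}

Working:
Converged values:
  B0:  IN={}  OUT={c-b}
  B1:  IN={c-b}  OUT={c-b}
  B2:  IN={c-b}  OUT={e-a}
  B3:  IN={}  OUT={}
  B4:  IN={}  OUT={}
  B5:  IN={}  OUT={}
  B6:  IN={}  OUT={}

Merge at B2: IN[B2] = OUT[B1] = {c-b}
Applying B2's transfer function to that IN value gives OUT[B2] (row B2 above).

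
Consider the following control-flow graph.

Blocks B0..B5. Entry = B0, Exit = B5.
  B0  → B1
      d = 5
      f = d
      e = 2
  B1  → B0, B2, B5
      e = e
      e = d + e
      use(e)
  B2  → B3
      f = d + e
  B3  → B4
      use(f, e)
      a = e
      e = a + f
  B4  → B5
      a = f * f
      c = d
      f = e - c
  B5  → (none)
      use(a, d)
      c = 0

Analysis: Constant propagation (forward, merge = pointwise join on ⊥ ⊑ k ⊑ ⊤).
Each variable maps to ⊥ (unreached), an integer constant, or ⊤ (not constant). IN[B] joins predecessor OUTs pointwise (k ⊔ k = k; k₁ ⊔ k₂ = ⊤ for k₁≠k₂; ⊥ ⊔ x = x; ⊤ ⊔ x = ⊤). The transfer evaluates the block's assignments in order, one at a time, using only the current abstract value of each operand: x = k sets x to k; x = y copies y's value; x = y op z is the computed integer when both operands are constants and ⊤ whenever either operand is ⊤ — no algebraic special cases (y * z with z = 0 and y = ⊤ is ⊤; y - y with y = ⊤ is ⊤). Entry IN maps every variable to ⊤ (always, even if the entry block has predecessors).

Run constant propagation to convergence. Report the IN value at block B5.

Answer: {a: ⊤, b: ⊤, c: ⊤, d: 5, e: ⊤, f: ⊤}

Working:
Per-block solution:
  B0:  IN=(all ⊤)  OUT={d:5, e:2, f:5; rest ⊤}
  B1:  IN={d:5, e:2, f:5; rest ⊤}  OUT={d:5, e:7, f:5; rest ⊤}
  B2:  IN={d:5, e:7, f:5; rest ⊤}  OUT={d:5, e:7, f:12; rest ⊤}
  B3:  IN={d:5, e:7, f:12; rest ⊤}  OUT={a:7, d:5, e:19, f:12; rest ⊤}
  B4:  IN={a:7, d:5, e:19, f:12; rest ⊤}  OUT={a:144, c:5, d:5, e:19, f:14; rest ⊤}
  B5:  IN={d:5; rest ⊤}  OUT={c:0, d:5; rest ⊤}

Merge at B5: IN[B5] = OUT[B1] ⊔ OUT[B4] = {a: ⊤, b: ⊤, c: ⊤, d: 5, e: ⊤, f: ⊤}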